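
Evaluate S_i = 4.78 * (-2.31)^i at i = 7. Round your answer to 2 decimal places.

S_7 = 4.78 * (-2.31)^7 ≈ 4.78 * -350.9812 ≈ -1677.69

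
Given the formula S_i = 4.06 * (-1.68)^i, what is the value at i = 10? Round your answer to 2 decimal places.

S_10 = 4.06 * (-1.68)^10 ≈ 4.06 * 179.0989 ≈ 727.14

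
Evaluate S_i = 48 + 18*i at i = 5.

S_5 = 48 + 18*5 = 48 + 90 = 138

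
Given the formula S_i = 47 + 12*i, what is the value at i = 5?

S_5 = 47 + 12*5 = 47 + 60 = 107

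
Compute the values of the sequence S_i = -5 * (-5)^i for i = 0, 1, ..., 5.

This is a geometric sequence.
i=0: S_0 = -5 * (-5)^0 = -5
i=1: S_1 = -5 * (-5)^1 = 25
i=2: S_2 = -5 * (-5)^2 = -125
i=3: S_3 = -5 * (-5)^3 = 625
i=4: S_4 = -5 * (-5)^4 = -3125
i=5: S_5 = -5 * (-5)^5 = 15625
The first 6 terms are: [-5, 25, -125, 625, -3125, 15625]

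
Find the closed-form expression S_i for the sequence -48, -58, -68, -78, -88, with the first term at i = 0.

Check differences: -58 - -48 = -10
-68 - -58 = -10
Common difference d = -10.
First term a = -48.
Formula: S_i = -48 - 10*i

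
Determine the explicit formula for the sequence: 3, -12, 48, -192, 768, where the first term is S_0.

Check ratios: -12 / 3 = -4.0
Common ratio r = -4.
First term a = 3.
Formula: S_i = 3 * (-4)^i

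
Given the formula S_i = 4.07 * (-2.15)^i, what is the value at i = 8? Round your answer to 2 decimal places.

S_8 = 4.07 * (-2.15)^8 ≈ 4.07 * 456.5703 ≈ 1858.24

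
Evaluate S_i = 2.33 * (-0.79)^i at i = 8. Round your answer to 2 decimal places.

S_8 = 2.33 * (-0.79)^8 ≈ 2.33 * 0.1517 ≈ 0.35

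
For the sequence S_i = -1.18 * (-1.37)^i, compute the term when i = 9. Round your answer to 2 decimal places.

S_9 = -1.18 * (-1.37)^9 ≈ -1.18 * -17.0014 ≈ 20.06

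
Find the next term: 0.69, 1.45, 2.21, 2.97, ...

Differences: 1.45 - 0.69 = 0.76
This is an arithmetic sequence with common difference d = 0.76.
Next term = 2.97 + 0.76 = 3.73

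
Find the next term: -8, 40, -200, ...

Ratios: 40 / -8 = -5.0
This is a geometric sequence with common ratio r = -5.
Next term = -200 * -5 = 1000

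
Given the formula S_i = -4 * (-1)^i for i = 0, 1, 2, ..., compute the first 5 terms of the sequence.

This is a geometric sequence.
i=0: S_0 = -4 * (-1)^0 = -4
i=1: S_1 = -4 * (-1)^1 = 4
i=2: S_2 = -4 * (-1)^2 = -4
i=3: S_3 = -4 * (-1)^3 = 4
i=4: S_4 = -4 * (-1)^4 = -4
The first 5 terms are: [-4, 4, -4, 4, -4]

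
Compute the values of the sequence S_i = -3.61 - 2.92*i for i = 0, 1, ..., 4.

This is an arithmetic sequence.
i=0: S_0 = -3.61 + -2.92*0 = -3.61
i=1: S_1 = -3.61 + -2.92*1 = -6.53
i=2: S_2 = -3.61 + -2.92*2 = -9.45
i=3: S_3 = -3.61 + -2.92*3 = -12.37
i=4: S_4 = -3.61 + -2.92*4 = -15.29
The first 5 terms are: [-3.61, -6.53, -9.45, -12.37, -15.29]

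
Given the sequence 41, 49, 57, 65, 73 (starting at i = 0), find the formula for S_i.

Check differences: 49 - 41 = 8
57 - 49 = 8
Common difference d = 8.
First term a = 41.
Formula: S_i = 41 + 8*i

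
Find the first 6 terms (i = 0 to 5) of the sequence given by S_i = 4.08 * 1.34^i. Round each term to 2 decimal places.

This is a geometric sequence.
i=0: S_0 = 4.08 * 1.34^0 = 4.08
i=1: S_1 = 4.08 * 1.34^1 ≈ 5.47
i=2: S_2 = 4.08 * 1.34^2 ≈ 7.33
i=3: S_3 = 4.08 * 1.34^3 ≈ 9.82
i=4: S_4 = 4.08 * 1.34^4 ≈ 13.15
i=5: S_5 = 4.08 * 1.34^5 ≈ 17.63
The first 6 terms are: [4.08, 5.47, 7.33, 9.82, 13.15, 17.63]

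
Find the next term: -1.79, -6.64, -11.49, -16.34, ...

Differences: -6.64 - -1.79 = -4.85
This is an arithmetic sequence with common difference d = -4.85.
Next term = -16.34 + -4.85 = -21.19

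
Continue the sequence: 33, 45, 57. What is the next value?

Differences: 45 - 33 = 12
This is an arithmetic sequence with common difference d = 12.
Next term = 57 + 12 = 69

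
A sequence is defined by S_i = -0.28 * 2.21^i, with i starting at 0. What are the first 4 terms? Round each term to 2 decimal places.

This is a geometric sequence.
i=0: S_0 = -0.28 * 2.21^0 = -0.28
i=1: S_1 = -0.28 * 2.21^1 ≈ -0.62
i=2: S_2 = -0.28 * 2.21^2 ≈ -1.37
i=3: S_3 = -0.28 * 2.21^3 ≈ -3.02
The first 4 terms are: [-0.28, -0.62, -1.37, -3.02]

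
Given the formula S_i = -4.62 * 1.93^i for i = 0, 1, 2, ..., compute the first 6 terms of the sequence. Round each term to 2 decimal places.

This is a geometric sequence.
i=0: S_0 = -4.62 * 1.93^0 = -4.62
i=1: S_1 = -4.62 * 1.93^1 ≈ -8.92
i=2: S_2 = -4.62 * 1.93^2 ≈ -17.21
i=3: S_3 = -4.62 * 1.93^3 ≈ -33.21
i=4: S_4 = -4.62 * 1.93^4 ≈ -64.1
i=5: S_5 = -4.62 * 1.93^5 ≈ -123.72
The first 6 terms are: [-4.62, -8.92, -17.21, -33.21, -64.1, -123.72]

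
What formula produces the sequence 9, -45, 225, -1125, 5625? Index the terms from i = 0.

Check ratios: -45 / 9 = -5.0
Common ratio r = -5.
First term a = 9.
Formula: S_i = 9 * (-5)^i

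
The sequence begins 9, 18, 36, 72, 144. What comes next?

Ratios: 18 / 9 = 2.0
This is a geometric sequence with common ratio r = 2.
Next term = 144 * 2 = 288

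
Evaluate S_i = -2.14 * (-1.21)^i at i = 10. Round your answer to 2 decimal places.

S_10 = -2.14 * (-1.21)^10 ≈ -2.14 * 6.7275 ≈ -14.4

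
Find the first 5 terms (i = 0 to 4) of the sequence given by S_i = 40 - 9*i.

This is an arithmetic sequence.
i=0: S_0 = 40 + -9*0 = 40
i=1: S_1 = 40 + -9*1 = 31
i=2: S_2 = 40 + -9*2 = 22
i=3: S_3 = 40 + -9*3 = 13
i=4: S_4 = 40 + -9*4 = 4
The first 5 terms are: [40, 31, 22, 13, 4]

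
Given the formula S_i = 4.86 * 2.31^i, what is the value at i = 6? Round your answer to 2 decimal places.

S_6 = 4.86 * 2.31^6 ≈ 4.86 * 151.9399 ≈ 738.43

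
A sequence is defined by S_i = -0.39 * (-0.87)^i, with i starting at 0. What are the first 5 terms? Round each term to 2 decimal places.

This is a geometric sequence.
i=0: S_0 = -0.39 * (-0.87)^0 = -0.39
i=1: S_1 = -0.39 * (-0.87)^1 ≈ 0.34
i=2: S_2 = -0.39 * (-0.87)^2 ≈ -0.3
i=3: S_3 = -0.39 * (-0.87)^3 ≈ 0.26
i=4: S_4 = -0.39 * (-0.87)^4 ≈ -0.22
The first 5 terms are: [-0.39, 0.34, -0.3, 0.26, -0.22]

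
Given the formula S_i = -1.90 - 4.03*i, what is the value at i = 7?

S_7 = -1.9 + -4.03*7 = -1.9 + -28.21 = -30.11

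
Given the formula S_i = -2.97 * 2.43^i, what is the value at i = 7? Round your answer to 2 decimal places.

S_7 = -2.97 * 2.43^7 ≈ -2.97 * 500.3155 ≈ -1485.94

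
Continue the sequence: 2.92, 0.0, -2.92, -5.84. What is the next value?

Differences: 0.0 - 2.92 = -2.92
This is an arithmetic sequence with common difference d = -2.92.
Next term = -5.84 + -2.92 = -8.76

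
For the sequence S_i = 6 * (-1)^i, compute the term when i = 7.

S_7 = 6 * (-1)^7 = 6 * -1 = -6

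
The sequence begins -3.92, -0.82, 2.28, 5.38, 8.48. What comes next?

Differences: -0.82 - -3.92 = 3.1
This is an arithmetic sequence with common difference d = 3.1.
Next term = 8.48 + 3.1 = 11.58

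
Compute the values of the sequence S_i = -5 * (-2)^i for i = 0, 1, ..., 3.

This is a geometric sequence.
i=0: S_0 = -5 * (-2)^0 = -5
i=1: S_1 = -5 * (-2)^1 = 10
i=2: S_2 = -5 * (-2)^2 = -20
i=3: S_3 = -5 * (-2)^3 = 40
The first 4 terms are: [-5, 10, -20, 40]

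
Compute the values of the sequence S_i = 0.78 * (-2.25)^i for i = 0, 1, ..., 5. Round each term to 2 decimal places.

This is a geometric sequence.
i=0: S_0 = 0.78 * (-2.25)^0 = 0.78
i=1: S_1 = 0.78 * (-2.25)^1 ≈ -1.76
i=2: S_2 = 0.78 * (-2.25)^2 ≈ 3.95
i=3: S_3 = 0.78 * (-2.25)^3 ≈ -8.88
i=4: S_4 = 0.78 * (-2.25)^4 ≈ 19.99
i=5: S_5 = 0.78 * (-2.25)^5 ≈ -44.98
The first 6 terms are: [0.78, -1.76, 3.95, -8.88, 19.99, -44.98]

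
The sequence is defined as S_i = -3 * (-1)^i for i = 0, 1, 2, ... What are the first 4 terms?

This is a geometric sequence.
i=0: S_0 = -3 * (-1)^0 = -3
i=1: S_1 = -3 * (-1)^1 = 3
i=2: S_2 = -3 * (-1)^2 = -3
i=3: S_3 = -3 * (-1)^3 = 3
The first 4 terms are: [-3, 3, -3, 3]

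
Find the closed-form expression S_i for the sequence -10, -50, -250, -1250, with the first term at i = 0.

Check ratios: -50 / -10 = 5.0
Common ratio r = 5.
First term a = -10.
Formula: S_i = -10 * 5^i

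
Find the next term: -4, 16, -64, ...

Ratios: 16 / -4 = -4.0
This is a geometric sequence with common ratio r = -4.
Next term = -64 * -4 = 256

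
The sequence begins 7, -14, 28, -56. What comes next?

Ratios: -14 / 7 = -2.0
This is a geometric sequence with common ratio r = -2.
Next term = -56 * -2 = 112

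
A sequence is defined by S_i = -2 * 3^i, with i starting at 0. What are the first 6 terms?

This is a geometric sequence.
i=0: S_0 = -2 * 3^0 = -2
i=1: S_1 = -2 * 3^1 = -6
i=2: S_2 = -2 * 3^2 = -18
i=3: S_3 = -2 * 3^3 = -54
i=4: S_4 = -2 * 3^4 = -162
i=5: S_5 = -2 * 3^5 = -486
The first 6 terms are: [-2, -6, -18, -54, -162, -486]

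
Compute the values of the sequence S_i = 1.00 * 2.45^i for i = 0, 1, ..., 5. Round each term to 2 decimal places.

This is a geometric sequence.
i=0: S_0 = 1.0 * 2.45^0 = 1.0
i=1: S_1 = 1.0 * 2.45^1 = 2.45
i=2: S_2 = 1.0 * 2.45^2 ≈ 6.0
i=3: S_3 = 1.0 * 2.45^3 ≈ 14.71
i=4: S_4 = 1.0 * 2.45^4 ≈ 36.03
i=5: S_5 = 1.0 * 2.45^5 ≈ 88.27
The first 6 terms are: [1.0, 2.45, 6.0, 14.71, 36.03, 88.27]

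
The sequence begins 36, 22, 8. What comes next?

Differences: 22 - 36 = -14
This is an arithmetic sequence with common difference d = -14.
Next term = 8 + -14 = -6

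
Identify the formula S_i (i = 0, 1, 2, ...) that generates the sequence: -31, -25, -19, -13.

Check differences: -25 - -31 = 6
-19 - -25 = 6
Common difference d = 6.
First term a = -31.
Formula: S_i = -31 + 6*i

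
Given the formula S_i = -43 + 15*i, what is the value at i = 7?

S_7 = -43 + 15*7 = -43 + 105 = 62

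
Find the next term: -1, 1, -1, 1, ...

Ratios: 1 / -1 = -1.0
This is a geometric sequence with common ratio r = -1.
Next term = 1 * -1 = -1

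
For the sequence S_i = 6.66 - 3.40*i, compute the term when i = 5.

S_5 = 6.66 + -3.4*5 = 6.66 + -17.0 = -10.34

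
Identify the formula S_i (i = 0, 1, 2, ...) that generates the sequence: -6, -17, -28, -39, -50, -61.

Check differences: -17 - -6 = -11
-28 - -17 = -11
Common difference d = -11.
First term a = -6.
Formula: S_i = -6 - 11*i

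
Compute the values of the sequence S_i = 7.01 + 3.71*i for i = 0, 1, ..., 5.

This is an arithmetic sequence.
i=0: S_0 = 7.01 + 3.71*0 = 7.01
i=1: S_1 = 7.01 + 3.71*1 = 10.72
i=2: S_2 = 7.01 + 3.71*2 = 14.43
i=3: S_3 = 7.01 + 3.71*3 = 18.14
i=4: S_4 = 7.01 + 3.71*4 = 21.85
i=5: S_5 = 7.01 + 3.71*5 = 25.56
The first 6 terms are: [7.01, 10.72, 14.43, 18.14, 21.85, 25.56]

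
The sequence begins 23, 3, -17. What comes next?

Differences: 3 - 23 = -20
This is an arithmetic sequence with common difference d = -20.
Next term = -17 + -20 = -37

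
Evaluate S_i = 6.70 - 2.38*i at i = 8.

S_8 = 6.7 + -2.38*8 = 6.7 + -19.04 = -12.34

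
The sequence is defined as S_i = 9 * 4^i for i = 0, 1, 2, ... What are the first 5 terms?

This is a geometric sequence.
i=0: S_0 = 9 * 4^0 = 9
i=1: S_1 = 9 * 4^1 = 36
i=2: S_2 = 9 * 4^2 = 144
i=3: S_3 = 9 * 4^3 = 576
i=4: S_4 = 9 * 4^4 = 2304
The first 5 terms are: [9, 36, 144, 576, 2304]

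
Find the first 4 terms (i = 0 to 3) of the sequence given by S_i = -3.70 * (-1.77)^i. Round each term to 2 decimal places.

This is a geometric sequence.
i=0: S_0 = -3.7 * (-1.77)^0 = -3.7
i=1: S_1 = -3.7 * (-1.77)^1 ≈ 6.55
i=2: S_2 = -3.7 * (-1.77)^2 ≈ -11.59
i=3: S_3 = -3.7 * (-1.77)^3 ≈ 20.52
The first 4 terms are: [-3.7, 6.55, -11.59, 20.52]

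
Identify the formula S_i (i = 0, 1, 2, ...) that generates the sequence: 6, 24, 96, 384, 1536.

Check ratios: 24 / 6 = 4.0
Common ratio r = 4.
First term a = 6.
Formula: S_i = 6 * 4^i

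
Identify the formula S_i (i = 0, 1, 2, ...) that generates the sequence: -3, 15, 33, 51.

Check differences: 15 - -3 = 18
33 - 15 = 18
Common difference d = 18.
First term a = -3.
Formula: S_i = -3 + 18*i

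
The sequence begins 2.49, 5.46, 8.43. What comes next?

Differences: 5.46 - 2.49 = 2.97
This is an arithmetic sequence with common difference d = 2.97.
Next term = 8.43 + 2.97 = 11.4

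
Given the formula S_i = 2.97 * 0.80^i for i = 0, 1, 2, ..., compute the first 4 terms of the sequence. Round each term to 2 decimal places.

This is a geometric sequence.
i=0: S_0 = 2.97 * 0.8^0 = 2.97
i=1: S_1 = 2.97 * 0.8^1 ≈ 2.38
i=2: S_2 = 2.97 * 0.8^2 ≈ 1.9
i=3: S_3 = 2.97 * 0.8^3 ≈ 1.52
The first 4 terms are: [2.97, 2.38, 1.9, 1.52]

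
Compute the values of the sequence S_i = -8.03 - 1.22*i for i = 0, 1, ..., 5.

This is an arithmetic sequence.
i=0: S_0 = -8.03 + -1.22*0 = -8.03
i=1: S_1 = -8.03 + -1.22*1 = -9.25
i=2: S_2 = -8.03 + -1.22*2 = -10.47
i=3: S_3 = -8.03 + -1.22*3 = -11.69
i=4: S_4 = -8.03 + -1.22*4 = -12.91
i=5: S_5 = -8.03 + -1.22*5 = -14.13
The first 6 terms are: [-8.03, -9.25, -10.47, -11.69, -12.91, -14.13]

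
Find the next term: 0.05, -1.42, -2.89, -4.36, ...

Differences: -1.42 - 0.05 = -1.47
This is an arithmetic sequence with common difference d = -1.47.
Next term = -4.36 + -1.47 = -5.83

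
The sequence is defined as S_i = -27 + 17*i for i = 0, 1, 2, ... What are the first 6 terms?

This is an arithmetic sequence.
i=0: S_0 = -27 + 17*0 = -27
i=1: S_1 = -27 + 17*1 = -10
i=2: S_2 = -27 + 17*2 = 7
i=3: S_3 = -27 + 17*3 = 24
i=4: S_4 = -27 + 17*4 = 41
i=5: S_5 = -27 + 17*5 = 58
The first 6 terms are: [-27, -10, 7, 24, 41, 58]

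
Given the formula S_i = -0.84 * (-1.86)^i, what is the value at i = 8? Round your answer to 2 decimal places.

S_8 = -0.84 * (-1.86)^8 ≈ -0.84 * 143.2529 ≈ -120.33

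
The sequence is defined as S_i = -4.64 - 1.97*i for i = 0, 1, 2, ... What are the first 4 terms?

This is an arithmetic sequence.
i=0: S_0 = -4.64 + -1.97*0 = -4.64
i=1: S_1 = -4.64 + -1.97*1 = -6.61
i=2: S_2 = -4.64 + -1.97*2 = -8.58
i=3: S_3 = -4.64 + -1.97*3 = -10.55
The first 4 terms are: [-4.64, -6.61, -8.58, -10.55]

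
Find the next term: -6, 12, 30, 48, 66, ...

Differences: 12 - -6 = 18
This is an arithmetic sequence with common difference d = 18.
Next term = 66 + 18 = 84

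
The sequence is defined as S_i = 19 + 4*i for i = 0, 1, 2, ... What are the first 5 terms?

This is an arithmetic sequence.
i=0: S_0 = 19 + 4*0 = 19
i=1: S_1 = 19 + 4*1 = 23
i=2: S_2 = 19 + 4*2 = 27
i=3: S_3 = 19 + 4*3 = 31
i=4: S_4 = 19 + 4*4 = 35
The first 5 terms are: [19, 23, 27, 31, 35]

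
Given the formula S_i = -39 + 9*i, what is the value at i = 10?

S_10 = -39 + 9*10 = -39 + 90 = 51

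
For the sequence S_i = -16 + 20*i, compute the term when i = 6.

S_6 = -16 + 20*6 = -16 + 120 = 104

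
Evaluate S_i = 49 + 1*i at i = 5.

S_5 = 49 + 1*5 = 49 + 5 = 54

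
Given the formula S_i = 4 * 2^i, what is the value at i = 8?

S_8 = 4 * 2^8 = 4 * 256 = 1024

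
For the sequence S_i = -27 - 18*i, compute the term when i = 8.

S_8 = -27 + -18*8 = -27 + -144 = -171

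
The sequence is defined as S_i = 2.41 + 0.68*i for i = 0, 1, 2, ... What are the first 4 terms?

This is an arithmetic sequence.
i=0: S_0 = 2.41 + 0.68*0 = 2.41
i=1: S_1 = 2.41 + 0.68*1 = 3.09
i=2: S_2 = 2.41 + 0.68*2 = 3.77
i=3: S_3 = 2.41 + 0.68*3 = 4.45
The first 4 terms are: [2.41, 3.09, 3.77, 4.45]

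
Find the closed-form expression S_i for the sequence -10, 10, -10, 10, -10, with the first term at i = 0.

Check ratios: 10 / -10 = -1.0
Common ratio r = -1.
First term a = -10.
Formula: S_i = -10 * (-1)^i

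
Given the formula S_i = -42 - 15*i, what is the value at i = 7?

S_7 = -42 + -15*7 = -42 + -105 = -147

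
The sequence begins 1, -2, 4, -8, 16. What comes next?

Ratios: -2 / 1 = -2.0
This is a geometric sequence with common ratio r = -2.
Next term = 16 * -2 = -32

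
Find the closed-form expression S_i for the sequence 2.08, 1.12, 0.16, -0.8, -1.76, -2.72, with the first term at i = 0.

Check differences: 1.12 - 2.08 = -0.96
0.16 - 1.12 = -0.96
Common difference d = -0.96.
First term a = 2.08.
Formula: S_i = 2.08 - 0.96*i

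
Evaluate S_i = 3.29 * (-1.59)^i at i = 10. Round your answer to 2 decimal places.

S_10 = 3.29 * (-1.59)^10 ≈ 3.29 * 103.2693 ≈ 339.76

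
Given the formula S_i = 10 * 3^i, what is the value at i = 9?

S_9 = 10 * 3^9 = 10 * 19683 = 196830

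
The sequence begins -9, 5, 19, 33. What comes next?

Differences: 5 - -9 = 14
This is an arithmetic sequence with common difference d = 14.
Next term = 33 + 14 = 47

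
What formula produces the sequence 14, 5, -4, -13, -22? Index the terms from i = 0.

Check differences: 5 - 14 = -9
-4 - 5 = -9
Common difference d = -9.
First term a = 14.
Formula: S_i = 14 - 9*i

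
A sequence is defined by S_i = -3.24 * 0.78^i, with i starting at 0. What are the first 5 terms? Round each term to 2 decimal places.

This is a geometric sequence.
i=0: S_0 = -3.24 * 0.78^0 = -3.24
i=1: S_1 = -3.24 * 0.78^1 ≈ -2.53
i=2: S_2 = -3.24 * 0.78^2 ≈ -1.97
i=3: S_3 = -3.24 * 0.78^3 ≈ -1.54
i=4: S_4 = -3.24 * 0.78^4 ≈ -1.2
The first 5 terms are: [-3.24, -2.53, -1.97, -1.54, -1.2]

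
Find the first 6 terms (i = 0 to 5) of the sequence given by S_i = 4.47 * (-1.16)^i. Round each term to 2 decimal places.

This is a geometric sequence.
i=0: S_0 = 4.47 * (-1.16)^0 = 4.47
i=1: S_1 = 4.47 * (-1.16)^1 ≈ -5.19
i=2: S_2 = 4.47 * (-1.16)^2 ≈ 6.01
i=3: S_3 = 4.47 * (-1.16)^3 ≈ -6.98
i=4: S_4 = 4.47 * (-1.16)^4 ≈ 8.09
i=5: S_5 = 4.47 * (-1.16)^5 ≈ -9.39
The first 6 terms are: [4.47, -5.19, 6.01, -6.98, 8.09, -9.39]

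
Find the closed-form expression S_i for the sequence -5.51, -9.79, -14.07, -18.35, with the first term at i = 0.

Check differences: -9.79 - -5.51 = -4.28
-14.07 - -9.79 = -4.28
Common difference d = -4.28.
First term a = -5.51.
Formula: S_i = -5.51 - 4.28*i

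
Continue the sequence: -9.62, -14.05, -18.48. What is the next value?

Differences: -14.05 - -9.62 = -4.43
This is an arithmetic sequence with common difference d = -4.43.
Next term = -18.48 + -4.43 = -22.91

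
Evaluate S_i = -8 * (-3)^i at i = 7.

S_7 = -8 * (-3)^7 = -8 * -2187 = 17496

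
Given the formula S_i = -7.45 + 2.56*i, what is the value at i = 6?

S_6 = -7.45 + 2.56*6 = -7.45 + 15.36 = 7.91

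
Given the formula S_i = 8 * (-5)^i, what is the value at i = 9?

S_9 = 8 * (-5)^9 = 8 * -1953125 = -15625000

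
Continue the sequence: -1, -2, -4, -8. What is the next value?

Ratios: -2 / -1 = 2.0
This is a geometric sequence with common ratio r = 2.
Next term = -8 * 2 = -16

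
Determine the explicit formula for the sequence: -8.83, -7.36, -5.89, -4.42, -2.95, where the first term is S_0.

Check differences: -7.36 - -8.83 = 1.47
-5.89 - -7.36 = 1.47
Common difference d = 1.47.
First term a = -8.83.
Formula: S_i = -8.83 + 1.47*i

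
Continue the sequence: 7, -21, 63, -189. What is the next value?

Ratios: -21 / 7 = -3.0
This is a geometric sequence with common ratio r = -3.
Next term = -189 * -3 = 567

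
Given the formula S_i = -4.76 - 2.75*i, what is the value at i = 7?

S_7 = -4.76 + -2.75*7 = -4.76 + -19.25 = -24.01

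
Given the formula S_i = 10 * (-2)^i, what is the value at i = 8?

S_8 = 10 * (-2)^8 = 10 * 256 = 2560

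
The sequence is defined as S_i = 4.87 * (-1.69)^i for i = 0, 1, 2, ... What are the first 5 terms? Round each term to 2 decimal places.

This is a geometric sequence.
i=0: S_0 = 4.87 * (-1.69)^0 = 4.87
i=1: S_1 = 4.87 * (-1.69)^1 ≈ -8.23
i=2: S_2 = 4.87 * (-1.69)^2 ≈ 13.91
i=3: S_3 = 4.87 * (-1.69)^3 ≈ -23.51
i=4: S_4 = 4.87 * (-1.69)^4 ≈ 39.73
The first 5 terms are: [4.87, -8.23, 13.91, -23.51, 39.73]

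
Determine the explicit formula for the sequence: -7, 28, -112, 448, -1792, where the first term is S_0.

Check ratios: 28 / -7 = -4.0
Common ratio r = -4.
First term a = -7.
Formula: S_i = -7 * (-4)^i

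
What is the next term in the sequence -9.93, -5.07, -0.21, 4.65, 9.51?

Differences: -5.07 - -9.93 = 4.86
This is an arithmetic sequence with common difference d = 4.86.
Next term = 9.51 + 4.86 = 14.37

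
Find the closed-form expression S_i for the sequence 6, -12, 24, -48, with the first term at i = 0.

Check ratios: -12 / 6 = -2.0
Common ratio r = -2.
First term a = 6.
Formula: S_i = 6 * (-2)^i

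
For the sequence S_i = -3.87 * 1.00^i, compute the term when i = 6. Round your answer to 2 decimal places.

S_6 = -3.87 * 1.0^6 = -3.87 * 1 = -3.87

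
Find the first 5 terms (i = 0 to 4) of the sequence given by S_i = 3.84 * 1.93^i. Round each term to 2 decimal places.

This is a geometric sequence.
i=0: S_0 = 3.84 * 1.93^0 = 3.84
i=1: S_1 = 3.84 * 1.93^1 ≈ 7.41
i=2: S_2 = 3.84 * 1.93^2 ≈ 14.3
i=3: S_3 = 3.84 * 1.93^3 ≈ 27.61
i=4: S_4 = 3.84 * 1.93^4 ≈ 53.28
The first 5 terms are: [3.84, 7.41, 14.3, 27.61, 53.28]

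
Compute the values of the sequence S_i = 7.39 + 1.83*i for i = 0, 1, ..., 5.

This is an arithmetic sequence.
i=0: S_0 = 7.39 + 1.83*0 = 7.39
i=1: S_1 = 7.39 + 1.83*1 = 9.22
i=2: S_2 = 7.39 + 1.83*2 = 11.05
i=3: S_3 = 7.39 + 1.83*3 = 12.88
i=4: S_4 = 7.39 + 1.83*4 = 14.71
i=5: S_5 = 7.39 + 1.83*5 = 16.54
The first 6 terms are: [7.39, 9.22, 11.05, 12.88, 14.71, 16.54]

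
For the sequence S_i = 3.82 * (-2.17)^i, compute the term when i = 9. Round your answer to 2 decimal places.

S_9 = 3.82 * (-2.17)^9 ≈ 3.82 * -1066.9341 ≈ -4075.69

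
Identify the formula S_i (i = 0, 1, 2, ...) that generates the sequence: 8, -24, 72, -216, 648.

Check ratios: -24 / 8 = -3.0
Common ratio r = -3.
First term a = 8.
Formula: S_i = 8 * (-3)^i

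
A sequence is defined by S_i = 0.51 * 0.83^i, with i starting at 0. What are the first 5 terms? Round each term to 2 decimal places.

This is a geometric sequence.
i=0: S_0 = 0.51 * 0.83^0 = 0.51
i=1: S_1 = 0.51 * 0.83^1 ≈ 0.42
i=2: S_2 = 0.51 * 0.83^2 ≈ 0.35
i=3: S_3 = 0.51 * 0.83^3 ≈ 0.29
i=4: S_4 = 0.51 * 0.83^4 ≈ 0.24
The first 5 terms are: [0.51, 0.42, 0.35, 0.29, 0.24]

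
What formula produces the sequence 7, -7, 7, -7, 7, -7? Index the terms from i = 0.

Check ratios: -7 / 7 = -1.0
Common ratio r = -1.
First term a = 7.
Formula: S_i = 7 * (-1)^i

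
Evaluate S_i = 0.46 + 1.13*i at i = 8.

S_8 = 0.46 + 1.13*8 = 0.46 + 9.04 = 9.5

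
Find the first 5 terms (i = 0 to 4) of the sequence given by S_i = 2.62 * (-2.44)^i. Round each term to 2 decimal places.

This is a geometric sequence.
i=0: S_0 = 2.62 * (-2.44)^0 = 2.62
i=1: S_1 = 2.62 * (-2.44)^1 ≈ -6.39
i=2: S_2 = 2.62 * (-2.44)^2 ≈ 15.6
i=3: S_3 = 2.62 * (-2.44)^3 ≈ -38.06
i=4: S_4 = 2.62 * (-2.44)^4 ≈ 92.87
The first 5 terms are: [2.62, -6.39, 15.6, -38.06, 92.87]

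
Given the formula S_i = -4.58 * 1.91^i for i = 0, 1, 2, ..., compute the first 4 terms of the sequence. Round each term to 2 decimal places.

This is a geometric sequence.
i=0: S_0 = -4.58 * 1.91^0 = -4.58
i=1: S_1 = -4.58 * 1.91^1 ≈ -8.75
i=2: S_2 = -4.58 * 1.91^2 ≈ -16.71
i=3: S_3 = -4.58 * 1.91^3 ≈ -31.91
The first 4 terms are: [-4.58, -8.75, -16.71, -31.91]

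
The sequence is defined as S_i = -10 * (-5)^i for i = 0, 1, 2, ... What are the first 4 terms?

This is a geometric sequence.
i=0: S_0 = -10 * (-5)^0 = -10
i=1: S_1 = -10 * (-5)^1 = 50
i=2: S_2 = -10 * (-5)^2 = -250
i=3: S_3 = -10 * (-5)^3 = 1250
The first 4 terms are: [-10, 50, -250, 1250]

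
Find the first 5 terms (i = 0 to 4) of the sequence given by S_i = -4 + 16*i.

This is an arithmetic sequence.
i=0: S_0 = -4 + 16*0 = -4
i=1: S_1 = -4 + 16*1 = 12
i=2: S_2 = -4 + 16*2 = 28
i=3: S_3 = -4 + 16*3 = 44
i=4: S_4 = -4 + 16*4 = 60
The first 5 terms are: [-4, 12, 28, 44, 60]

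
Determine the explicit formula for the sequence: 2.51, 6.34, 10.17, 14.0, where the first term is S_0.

Check differences: 6.34 - 2.51 = 3.83
10.17 - 6.34 = 3.83
Common difference d = 3.83.
First term a = 2.51.
Formula: S_i = 2.51 + 3.83*i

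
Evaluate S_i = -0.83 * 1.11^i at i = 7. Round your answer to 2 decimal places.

S_7 = -0.83 * 1.11^7 ≈ -0.83 * 2.0762 ≈ -1.72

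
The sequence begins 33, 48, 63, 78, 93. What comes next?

Differences: 48 - 33 = 15
This is an arithmetic sequence with common difference d = 15.
Next term = 93 + 15 = 108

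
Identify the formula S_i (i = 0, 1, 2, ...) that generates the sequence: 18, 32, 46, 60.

Check differences: 32 - 18 = 14
46 - 32 = 14
Common difference d = 14.
First term a = 18.
Formula: S_i = 18 + 14*i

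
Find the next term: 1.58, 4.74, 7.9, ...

Differences: 4.74 - 1.58 = 3.16
This is an arithmetic sequence with common difference d = 3.16.
Next term = 7.9 + 3.16 = 11.06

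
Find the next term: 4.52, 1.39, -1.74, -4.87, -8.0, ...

Differences: 1.39 - 4.52 = -3.13
This is an arithmetic sequence with common difference d = -3.13.
Next term = -8.0 + -3.13 = -11.13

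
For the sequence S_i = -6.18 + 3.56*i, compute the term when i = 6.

S_6 = -6.18 + 3.56*6 = -6.18 + 21.36 = 15.18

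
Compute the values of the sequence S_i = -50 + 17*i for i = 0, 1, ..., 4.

This is an arithmetic sequence.
i=0: S_0 = -50 + 17*0 = -50
i=1: S_1 = -50 + 17*1 = -33
i=2: S_2 = -50 + 17*2 = -16
i=3: S_3 = -50 + 17*3 = 1
i=4: S_4 = -50 + 17*4 = 18
The first 5 terms are: [-50, -33, -16, 1, 18]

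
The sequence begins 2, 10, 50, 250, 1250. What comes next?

Ratios: 10 / 2 = 5.0
This is a geometric sequence with common ratio r = 5.
Next term = 1250 * 5 = 6250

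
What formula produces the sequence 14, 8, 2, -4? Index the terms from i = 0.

Check differences: 8 - 14 = -6
2 - 8 = -6
Common difference d = -6.
First term a = 14.
Formula: S_i = 14 - 6*i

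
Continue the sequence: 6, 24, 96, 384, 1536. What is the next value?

Ratios: 24 / 6 = 4.0
This is a geometric sequence with common ratio r = 4.
Next term = 1536 * 4 = 6144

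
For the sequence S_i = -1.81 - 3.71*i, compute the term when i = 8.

S_8 = -1.81 + -3.71*8 = -1.81 + -29.68 = -31.49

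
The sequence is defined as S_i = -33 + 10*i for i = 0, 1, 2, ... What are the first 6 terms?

This is an arithmetic sequence.
i=0: S_0 = -33 + 10*0 = -33
i=1: S_1 = -33 + 10*1 = -23
i=2: S_2 = -33 + 10*2 = -13
i=3: S_3 = -33 + 10*3 = -3
i=4: S_4 = -33 + 10*4 = 7
i=5: S_5 = -33 + 10*5 = 17
The first 6 terms are: [-33, -23, -13, -3, 7, 17]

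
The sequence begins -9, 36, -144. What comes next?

Ratios: 36 / -9 = -4.0
This is a geometric sequence with common ratio r = -4.
Next term = -144 * -4 = 576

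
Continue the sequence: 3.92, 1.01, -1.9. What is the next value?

Differences: 1.01 - 3.92 = -2.91
This is an arithmetic sequence with common difference d = -2.91.
Next term = -1.9 + -2.91 = -4.81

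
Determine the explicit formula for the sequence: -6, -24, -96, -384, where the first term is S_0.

Check ratios: -24 / -6 = 4.0
Common ratio r = 4.
First term a = -6.
Formula: S_i = -6 * 4^i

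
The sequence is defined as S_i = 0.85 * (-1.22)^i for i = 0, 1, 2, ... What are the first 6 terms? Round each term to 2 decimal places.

This is a geometric sequence.
i=0: S_0 = 0.85 * (-1.22)^0 = 0.85
i=1: S_1 = 0.85 * (-1.22)^1 ≈ -1.04
i=2: S_2 = 0.85 * (-1.22)^2 ≈ 1.27
i=3: S_3 = 0.85 * (-1.22)^3 ≈ -1.54
i=4: S_4 = 0.85 * (-1.22)^4 ≈ 1.88
i=5: S_5 = 0.85 * (-1.22)^5 ≈ -2.3
The first 6 terms are: [0.85, -1.04, 1.27, -1.54, 1.88, -2.3]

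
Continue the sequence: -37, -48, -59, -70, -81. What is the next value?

Differences: -48 - -37 = -11
This is an arithmetic sequence with common difference d = -11.
Next term = -81 + -11 = -92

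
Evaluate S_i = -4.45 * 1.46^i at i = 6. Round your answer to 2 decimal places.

S_6 = -4.45 * 1.46^6 ≈ -4.45 * 9.6854 ≈ -43.1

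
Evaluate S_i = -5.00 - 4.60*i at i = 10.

S_10 = -5.0 + -4.6*10 = -5.0 + -46.0 = -51.0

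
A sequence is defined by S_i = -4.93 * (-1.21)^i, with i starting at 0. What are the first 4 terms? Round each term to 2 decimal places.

This is a geometric sequence.
i=0: S_0 = -4.93 * (-1.21)^0 = -4.93
i=1: S_1 = -4.93 * (-1.21)^1 ≈ 5.97
i=2: S_2 = -4.93 * (-1.21)^2 ≈ -7.22
i=3: S_3 = -4.93 * (-1.21)^3 ≈ 8.73
The first 4 terms are: [-4.93, 5.97, -7.22, 8.73]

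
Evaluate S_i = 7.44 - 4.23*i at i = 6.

S_6 = 7.44 + -4.23*6 = 7.44 + -25.38 = -17.94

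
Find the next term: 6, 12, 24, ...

Ratios: 12 / 6 = 2.0
This is a geometric sequence with common ratio r = 2.
Next term = 24 * 2 = 48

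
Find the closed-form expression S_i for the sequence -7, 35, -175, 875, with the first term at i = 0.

Check ratios: 35 / -7 = -5.0
Common ratio r = -5.
First term a = -7.
Formula: S_i = -7 * (-5)^i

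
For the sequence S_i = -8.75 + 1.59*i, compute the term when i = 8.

S_8 = -8.75 + 1.59*8 = -8.75 + 12.72 = 3.97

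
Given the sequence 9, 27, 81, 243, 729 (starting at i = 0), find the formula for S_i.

Check ratios: 27 / 9 = 3.0
Common ratio r = 3.
First term a = 9.
Formula: S_i = 9 * 3^i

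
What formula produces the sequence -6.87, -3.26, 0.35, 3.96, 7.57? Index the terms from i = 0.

Check differences: -3.26 - -6.87 = 3.61
0.35 - -3.26 = 3.61
Common difference d = 3.61.
First term a = -6.87.
Formula: S_i = -6.87 + 3.61*i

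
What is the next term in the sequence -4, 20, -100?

Ratios: 20 / -4 = -5.0
This is a geometric sequence with common ratio r = -5.
Next term = -100 * -5 = 500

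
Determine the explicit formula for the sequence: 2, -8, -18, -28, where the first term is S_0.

Check differences: -8 - 2 = -10
-18 - -8 = -10
Common difference d = -10.
First term a = 2.
Formula: S_i = 2 - 10*i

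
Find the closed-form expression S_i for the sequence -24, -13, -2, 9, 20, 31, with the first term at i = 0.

Check differences: -13 - -24 = 11
-2 - -13 = 11
Common difference d = 11.
First term a = -24.
Formula: S_i = -24 + 11*i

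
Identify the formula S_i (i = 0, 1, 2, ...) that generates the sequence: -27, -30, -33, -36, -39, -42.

Check differences: -30 - -27 = -3
-33 - -30 = -3
Common difference d = -3.
First term a = -27.
Formula: S_i = -27 - 3*i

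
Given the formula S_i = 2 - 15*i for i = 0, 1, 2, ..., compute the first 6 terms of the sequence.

This is an arithmetic sequence.
i=0: S_0 = 2 + -15*0 = 2
i=1: S_1 = 2 + -15*1 = -13
i=2: S_2 = 2 + -15*2 = -28
i=3: S_3 = 2 + -15*3 = -43
i=4: S_4 = 2 + -15*4 = -58
i=5: S_5 = 2 + -15*5 = -73
The first 6 terms are: [2, -13, -28, -43, -58, -73]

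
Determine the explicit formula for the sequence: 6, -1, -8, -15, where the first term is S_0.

Check differences: -1 - 6 = -7
-8 - -1 = -7
Common difference d = -7.
First term a = 6.
Formula: S_i = 6 - 7*i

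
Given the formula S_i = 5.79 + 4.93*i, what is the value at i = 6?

S_6 = 5.79 + 4.93*6 = 5.79 + 29.58 = 35.37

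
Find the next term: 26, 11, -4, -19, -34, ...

Differences: 11 - 26 = -15
This is an arithmetic sequence with common difference d = -15.
Next term = -34 + -15 = -49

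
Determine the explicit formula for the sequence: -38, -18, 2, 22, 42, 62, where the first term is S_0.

Check differences: -18 - -38 = 20
2 - -18 = 20
Common difference d = 20.
First term a = -38.
Formula: S_i = -38 + 20*i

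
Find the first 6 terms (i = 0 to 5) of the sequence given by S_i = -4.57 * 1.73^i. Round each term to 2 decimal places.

This is a geometric sequence.
i=0: S_0 = -4.57 * 1.73^0 = -4.57
i=1: S_1 = -4.57 * 1.73^1 ≈ -7.91
i=2: S_2 = -4.57 * 1.73^2 ≈ -13.68
i=3: S_3 = -4.57 * 1.73^3 ≈ -23.66
i=4: S_4 = -4.57 * 1.73^4 ≈ -40.94
i=5: S_5 = -4.57 * 1.73^5 ≈ -70.82
The first 6 terms are: [-4.57, -7.91, -13.68, -23.66, -40.94, -70.82]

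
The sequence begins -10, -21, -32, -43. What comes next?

Differences: -21 - -10 = -11
This is an arithmetic sequence with common difference d = -11.
Next term = -43 + -11 = -54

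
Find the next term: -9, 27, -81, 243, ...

Ratios: 27 / -9 = -3.0
This is a geometric sequence with common ratio r = -3.
Next term = 243 * -3 = -729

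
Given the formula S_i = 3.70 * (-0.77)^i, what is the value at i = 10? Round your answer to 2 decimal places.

S_10 = 3.7 * (-0.77)^10 ≈ 3.7 * 0.0733 ≈ 0.27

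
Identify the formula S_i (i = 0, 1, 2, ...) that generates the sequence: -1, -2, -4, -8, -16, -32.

Check ratios: -2 / -1 = 2.0
Common ratio r = 2.
First term a = -1.
Formula: S_i = -1 * 2^i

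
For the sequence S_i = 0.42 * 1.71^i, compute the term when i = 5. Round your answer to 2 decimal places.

S_5 = 0.42 * 1.71^5 ≈ 0.42 * 14.6211 ≈ 6.14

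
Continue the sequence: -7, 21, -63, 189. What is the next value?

Ratios: 21 / -7 = -3.0
This is a geometric sequence with common ratio r = -3.
Next term = 189 * -3 = -567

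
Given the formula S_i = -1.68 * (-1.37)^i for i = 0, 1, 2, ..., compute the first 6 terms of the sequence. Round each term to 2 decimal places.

This is a geometric sequence.
i=0: S_0 = -1.68 * (-1.37)^0 = -1.68
i=1: S_1 = -1.68 * (-1.37)^1 ≈ 2.3
i=2: S_2 = -1.68 * (-1.37)^2 ≈ -3.15
i=3: S_3 = -1.68 * (-1.37)^3 ≈ 4.32
i=4: S_4 = -1.68 * (-1.37)^4 ≈ -5.92
i=5: S_5 = -1.68 * (-1.37)^5 ≈ 8.11
The first 6 terms are: [-1.68, 2.3, -3.15, 4.32, -5.92, 8.11]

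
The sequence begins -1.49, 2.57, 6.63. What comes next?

Differences: 2.57 - -1.49 = 4.06
This is an arithmetic sequence with common difference d = 4.06.
Next term = 6.63 + 4.06 = 10.69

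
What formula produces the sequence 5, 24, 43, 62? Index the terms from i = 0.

Check differences: 24 - 5 = 19
43 - 24 = 19
Common difference d = 19.
First term a = 5.
Formula: S_i = 5 + 19*i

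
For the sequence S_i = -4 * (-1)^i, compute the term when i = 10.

S_10 = -4 * (-1)^10 = -4 * 1 = -4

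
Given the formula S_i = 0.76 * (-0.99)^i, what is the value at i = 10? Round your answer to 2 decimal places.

S_10 = 0.76 * (-0.99)^10 ≈ 0.76 * 0.9044 ≈ 0.69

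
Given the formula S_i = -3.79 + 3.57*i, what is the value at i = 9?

S_9 = -3.79 + 3.57*9 = -3.79 + 32.13 = 28.34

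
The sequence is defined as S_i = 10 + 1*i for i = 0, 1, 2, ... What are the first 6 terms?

This is an arithmetic sequence.
i=0: S_0 = 10 + 1*0 = 10
i=1: S_1 = 10 + 1*1 = 11
i=2: S_2 = 10 + 1*2 = 12
i=3: S_3 = 10 + 1*3 = 13
i=4: S_4 = 10 + 1*4 = 14
i=5: S_5 = 10 + 1*5 = 15
The first 6 terms are: [10, 11, 12, 13, 14, 15]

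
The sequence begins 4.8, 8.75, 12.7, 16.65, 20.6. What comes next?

Differences: 8.75 - 4.8 = 3.95
This is an arithmetic sequence with common difference d = 3.95.
Next term = 20.6 + 3.95 = 24.55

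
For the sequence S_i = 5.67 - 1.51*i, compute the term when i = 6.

S_6 = 5.67 + -1.51*6 = 5.67 + -9.06 = -3.39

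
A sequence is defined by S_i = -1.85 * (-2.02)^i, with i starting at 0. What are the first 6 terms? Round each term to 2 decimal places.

This is a geometric sequence.
i=0: S_0 = -1.85 * (-2.02)^0 = -1.85
i=1: S_1 = -1.85 * (-2.02)^1 ≈ 3.74
i=2: S_2 = -1.85 * (-2.02)^2 ≈ -7.55
i=3: S_3 = -1.85 * (-2.02)^3 ≈ 15.25
i=4: S_4 = -1.85 * (-2.02)^4 ≈ -30.8
i=5: S_5 = -1.85 * (-2.02)^5 ≈ 62.22
The first 6 terms are: [-1.85, 3.74, -7.55, 15.25, -30.8, 62.22]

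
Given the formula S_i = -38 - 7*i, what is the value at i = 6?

S_6 = -38 + -7*6 = -38 + -42 = -80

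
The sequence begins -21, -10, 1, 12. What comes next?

Differences: -10 - -21 = 11
This is an arithmetic sequence with common difference d = 11.
Next term = 12 + 11 = 23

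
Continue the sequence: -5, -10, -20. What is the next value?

Ratios: -10 / -5 = 2.0
This is a geometric sequence with common ratio r = 2.
Next term = -20 * 2 = -40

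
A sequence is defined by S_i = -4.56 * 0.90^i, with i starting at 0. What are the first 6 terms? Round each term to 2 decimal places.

This is a geometric sequence.
i=0: S_0 = -4.56 * 0.9^0 = -4.56
i=1: S_1 = -4.56 * 0.9^1 ≈ -4.1
i=2: S_2 = -4.56 * 0.9^2 ≈ -3.69
i=3: S_3 = -4.56 * 0.9^3 ≈ -3.32
i=4: S_4 = -4.56 * 0.9^4 ≈ -2.99
i=5: S_5 = -4.56 * 0.9^5 ≈ -2.69
The first 6 terms are: [-4.56, -4.1, -3.69, -3.32, -2.99, -2.69]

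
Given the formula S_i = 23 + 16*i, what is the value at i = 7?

S_7 = 23 + 16*7 = 23 + 112 = 135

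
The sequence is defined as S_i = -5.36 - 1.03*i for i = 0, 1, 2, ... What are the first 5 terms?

This is an arithmetic sequence.
i=0: S_0 = -5.36 + -1.03*0 = -5.36
i=1: S_1 = -5.36 + -1.03*1 = -6.39
i=2: S_2 = -5.36 + -1.03*2 = -7.42
i=3: S_3 = -5.36 + -1.03*3 = -8.45
i=4: S_4 = -5.36 + -1.03*4 = -9.48
The first 5 terms are: [-5.36, -6.39, -7.42, -8.45, -9.48]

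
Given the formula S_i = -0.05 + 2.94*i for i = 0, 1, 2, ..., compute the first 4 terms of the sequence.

This is an arithmetic sequence.
i=0: S_0 = -0.05 + 2.94*0 = -0.05
i=1: S_1 = -0.05 + 2.94*1 = 2.89
i=2: S_2 = -0.05 + 2.94*2 = 5.83
i=3: S_3 = -0.05 + 2.94*3 = 8.77
The first 4 terms are: [-0.05, 2.89, 5.83, 8.77]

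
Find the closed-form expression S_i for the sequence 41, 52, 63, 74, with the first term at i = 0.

Check differences: 52 - 41 = 11
63 - 52 = 11
Common difference d = 11.
First term a = 41.
Formula: S_i = 41 + 11*i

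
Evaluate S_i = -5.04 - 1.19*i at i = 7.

S_7 = -5.04 + -1.19*7 = -5.04 + -8.33 = -13.37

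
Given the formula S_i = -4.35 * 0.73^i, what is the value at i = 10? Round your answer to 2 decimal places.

S_10 = -4.35 * 0.73^10 ≈ -4.35 * 0.043 ≈ -0.19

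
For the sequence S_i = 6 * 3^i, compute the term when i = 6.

S_6 = 6 * 3^6 = 6 * 729 = 4374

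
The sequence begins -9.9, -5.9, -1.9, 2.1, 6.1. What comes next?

Differences: -5.9 - -9.9 = 4.0
This is an arithmetic sequence with common difference d = 4.0.
Next term = 6.1 + 4.0 = 10.1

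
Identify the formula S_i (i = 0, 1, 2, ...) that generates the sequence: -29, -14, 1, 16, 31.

Check differences: -14 - -29 = 15
1 - -14 = 15
Common difference d = 15.
First term a = -29.
Formula: S_i = -29 + 15*i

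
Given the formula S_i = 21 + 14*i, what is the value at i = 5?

S_5 = 21 + 14*5 = 21 + 70 = 91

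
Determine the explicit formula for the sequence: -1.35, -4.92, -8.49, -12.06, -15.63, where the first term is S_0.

Check differences: -4.92 - -1.35 = -3.57
-8.49 - -4.92 = -3.57
Common difference d = -3.57.
First term a = -1.35.
Formula: S_i = -1.35 - 3.57*i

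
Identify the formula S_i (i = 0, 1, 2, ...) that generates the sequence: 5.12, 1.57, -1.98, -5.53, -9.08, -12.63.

Check differences: 1.57 - 5.12 = -3.55
-1.98 - 1.57 = -3.55
Common difference d = -3.55.
First term a = 5.12.
Formula: S_i = 5.12 - 3.55*i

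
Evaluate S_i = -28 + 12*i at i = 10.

S_10 = -28 + 12*10 = -28 + 120 = 92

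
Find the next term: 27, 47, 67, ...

Differences: 47 - 27 = 20
This is an arithmetic sequence with common difference d = 20.
Next term = 67 + 20 = 87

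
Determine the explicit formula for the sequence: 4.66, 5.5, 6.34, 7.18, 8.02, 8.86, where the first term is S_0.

Check differences: 5.5 - 4.66 = 0.84
6.34 - 5.5 = 0.84
Common difference d = 0.84.
First term a = 4.66.
Formula: S_i = 4.66 + 0.84*i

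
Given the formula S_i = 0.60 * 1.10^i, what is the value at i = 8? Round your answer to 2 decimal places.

S_8 = 0.6 * 1.1^8 ≈ 0.6 * 2.1436 ≈ 1.29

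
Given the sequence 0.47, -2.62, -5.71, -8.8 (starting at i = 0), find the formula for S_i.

Check differences: -2.62 - 0.47 = -3.09
-5.71 - -2.62 = -3.09
Common difference d = -3.09.
First term a = 0.47.
Formula: S_i = 0.47 - 3.09*i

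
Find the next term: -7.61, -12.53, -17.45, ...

Differences: -12.53 - -7.61 = -4.92
This is an arithmetic sequence with common difference d = -4.92.
Next term = -17.45 + -4.92 = -22.37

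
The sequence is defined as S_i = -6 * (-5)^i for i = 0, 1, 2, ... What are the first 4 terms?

This is a geometric sequence.
i=0: S_0 = -6 * (-5)^0 = -6
i=1: S_1 = -6 * (-5)^1 = 30
i=2: S_2 = -6 * (-5)^2 = -150
i=3: S_3 = -6 * (-5)^3 = 750
The first 4 terms are: [-6, 30, -150, 750]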